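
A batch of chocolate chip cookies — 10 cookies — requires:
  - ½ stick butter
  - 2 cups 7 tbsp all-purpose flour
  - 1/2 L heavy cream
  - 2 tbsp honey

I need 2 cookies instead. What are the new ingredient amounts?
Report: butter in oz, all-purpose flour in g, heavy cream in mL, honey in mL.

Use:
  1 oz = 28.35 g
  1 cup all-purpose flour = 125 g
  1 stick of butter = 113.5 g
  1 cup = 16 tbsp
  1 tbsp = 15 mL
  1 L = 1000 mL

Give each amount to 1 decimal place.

butter: 0.4 oz; all-purpose flour: 60.9 g; heavy cream: 100.0 mL; honey: 6.0 mL

Scaling factor: 2/10 = 1/5 = 0.2.
butter: 0.5 stick × 1/5 × 113.5 g/stick ÷ 28.35 g/oz ≈ 0.4 oz
all-purpose flour: (2 cup + 7 tbsp = 2.4375 cup) × 1/5 × 125 g/cup ≈ 60.9 g
heavy cream: 0.5 L × 1/5 × 1000 mL/L = 100.0 mL
honey: 2 tbsp × 1/5 × 15 mL/tbsp = 6.0 mL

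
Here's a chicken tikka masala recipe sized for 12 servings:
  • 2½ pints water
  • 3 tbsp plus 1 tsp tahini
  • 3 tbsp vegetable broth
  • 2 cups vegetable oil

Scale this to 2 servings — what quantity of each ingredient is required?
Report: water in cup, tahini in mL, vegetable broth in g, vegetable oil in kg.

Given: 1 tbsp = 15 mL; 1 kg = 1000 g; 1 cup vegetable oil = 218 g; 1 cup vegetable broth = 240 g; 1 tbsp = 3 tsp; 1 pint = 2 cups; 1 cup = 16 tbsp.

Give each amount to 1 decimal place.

water: 0.8 cup; tahini: 8.3 mL; vegetable broth: 7.5 g; vegetable oil: 0.1 kg

Scaling factor: 2/12 = 1/6.
water: 2.5 pint × 1/6 × 2 cup/pint ≈ 0.8 cup
tahini: (3 tbsp + 1 tsp = 10/3 tbsp) × 1/6 × 15 mL/tbsp ≈ 8.3 mL
vegetable broth: 3 tbsp × 1/6 ÷ 16 tbsp/cup × 240 g/cup = 7.5 g
vegetable oil: 2 cup × 1/6 × 218 g/cup ÷ 1000 g/kg ≈ 0.1 kg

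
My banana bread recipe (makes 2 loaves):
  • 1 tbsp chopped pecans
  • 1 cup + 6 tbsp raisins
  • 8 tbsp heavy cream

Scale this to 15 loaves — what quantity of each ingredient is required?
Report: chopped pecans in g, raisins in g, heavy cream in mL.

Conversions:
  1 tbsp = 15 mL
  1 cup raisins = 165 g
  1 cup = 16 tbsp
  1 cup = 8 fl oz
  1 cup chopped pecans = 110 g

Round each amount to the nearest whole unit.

chopped pecans: 52 g; raisins: 1702 g; heavy cream: 900 mL

Scaling factor: 15/2 = 7.5.
chopped pecans: 1 tbsp × 15/2 ÷ 16 tbsp/cup × 110 g/cup ≈ 52 g
raisins: (1 cup + 6 tbsp = 1.375 cup) × 15/2 × 165 g/cup ≈ 1702 g
heavy cream: 8 tbsp × 15/2 × 15 mL/tbsp = 900 mL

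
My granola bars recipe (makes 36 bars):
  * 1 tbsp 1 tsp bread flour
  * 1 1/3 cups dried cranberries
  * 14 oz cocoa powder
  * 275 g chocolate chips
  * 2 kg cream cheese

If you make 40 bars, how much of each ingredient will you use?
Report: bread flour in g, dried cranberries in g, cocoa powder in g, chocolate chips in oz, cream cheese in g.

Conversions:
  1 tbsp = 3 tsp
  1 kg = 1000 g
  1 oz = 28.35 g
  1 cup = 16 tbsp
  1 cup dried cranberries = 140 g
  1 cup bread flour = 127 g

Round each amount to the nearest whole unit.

Scaling factor: 40/36 = 10/9.
bread flour: (1 tbsp + 1 tsp = 4/3 tbsp) × 10/9 ÷ 16 tbsp/cup × 127 g/cup ≈ 12 g
dried cranberries: 4/3 cup × 10/9 × 140 g/cup ≈ 207 g
cocoa powder: 14 oz × 10/9 × 28.35 g/oz = 441 g
chocolate chips: 275 g × 10/9 ÷ 28.35 g/oz ≈ 11 oz
cream cheese: 2 kg × 10/9 × 1000 g/kg ≈ 2222 g

bread flour: 12 g; dried cranberries: 207 g; cocoa powder: 441 g; chocolate chips: 11 oz; cream cheese: 2222 g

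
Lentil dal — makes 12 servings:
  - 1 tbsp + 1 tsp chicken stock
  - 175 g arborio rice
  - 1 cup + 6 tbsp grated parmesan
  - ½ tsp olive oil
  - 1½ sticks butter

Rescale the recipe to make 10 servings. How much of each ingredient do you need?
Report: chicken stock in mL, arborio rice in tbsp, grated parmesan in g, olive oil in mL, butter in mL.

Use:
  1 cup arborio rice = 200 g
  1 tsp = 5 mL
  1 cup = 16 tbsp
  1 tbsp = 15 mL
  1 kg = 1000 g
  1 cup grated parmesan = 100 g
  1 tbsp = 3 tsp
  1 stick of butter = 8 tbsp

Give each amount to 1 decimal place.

Scaling factor: 10/12 = 5/6.
chicken stock: (1 tbsp + 1 tsp = 4/3 tbsp) × 5/6 × 15 mL/tbsp ≈ 16.7 mL
arborio rice: 175 g × 5/6 ÷ 200 g/cup × 16 tbsp/cup ≈ 11.7 tbsp
grated parmesan: (1 cup + 6 tbsp = 1.375 cup) × 5/6 × 100 g/cup ≈ 114.6 g
olive oil: 0.5 tsp × 5/6 × 5 mL/tsp ≈ 2.1 mL
butter: 1.5 stick × 5/6 × 8 tbsp/stick × 15 mL/tbsp = 150.0 mL

chicken stock: 16.7 mL; arborio rice: 11.7 tbsp; grated parmesan: 114.6 g; olive oil: 2.1 mL; butter: 150.0 mL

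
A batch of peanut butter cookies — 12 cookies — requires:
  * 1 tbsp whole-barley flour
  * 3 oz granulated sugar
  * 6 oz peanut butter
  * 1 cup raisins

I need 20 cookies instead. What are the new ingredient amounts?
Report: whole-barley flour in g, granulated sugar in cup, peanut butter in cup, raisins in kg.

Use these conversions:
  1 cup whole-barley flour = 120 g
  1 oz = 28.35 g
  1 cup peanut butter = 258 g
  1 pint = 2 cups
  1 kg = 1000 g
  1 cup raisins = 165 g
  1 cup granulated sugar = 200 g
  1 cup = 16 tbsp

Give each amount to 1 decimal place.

Scaling factor: 20/12 = 5/3.
whole-barley flour: 1 tbsp × 5/3 ÷ 16 tbsp/cup × 120 g/cup = 12.5 g
granulated sugar: 3 oz × 5/3 × 28.35 g/oz ÷ 200 g/cup ≈ 0.7 cup
peanut butter: 6 oz × 5/3 × 28.35 g/oz ÷ 258 g/cup ≈ 1.1 cup
raisins: 1 cup × 5/3 × 165 g/cup ÷ 1000 g/kg ≈ 0.3 kg

whole-barley flour: 12.5 g; granulated sugar: 0.7 cup; peanut butter: 1.1 cup; raisins: 0.3 kg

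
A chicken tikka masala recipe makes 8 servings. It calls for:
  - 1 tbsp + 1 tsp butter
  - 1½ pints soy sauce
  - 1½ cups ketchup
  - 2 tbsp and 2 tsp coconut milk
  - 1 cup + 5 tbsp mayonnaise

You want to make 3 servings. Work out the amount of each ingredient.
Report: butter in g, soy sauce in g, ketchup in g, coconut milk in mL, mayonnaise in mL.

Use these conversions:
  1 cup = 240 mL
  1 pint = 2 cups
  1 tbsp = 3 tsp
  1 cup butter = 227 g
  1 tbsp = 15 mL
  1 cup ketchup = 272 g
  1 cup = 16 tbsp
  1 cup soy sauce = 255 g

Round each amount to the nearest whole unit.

butter: 7 g; soy sauce: 287 g; ketchup: 153 g; coconut milk: 15 mL; mayonnaise: 118 mL

Scaling factor: 3/8 = 0.375.
butter: (1 tbsp + 1 tsp = 4/3 tbsp) × 3/8 ÷ 16 tbsp/cup × 227 g/cup ≈ 7 g
soy sauce: 1.5 pint × 3/8 × 2 cup/pint × 255 g/cup ≈ 287 g
ketchup: 1.5 cup × 3/8 × 272 g/cup = 153 g
coconut milk: (2 tbsp + 2 tsp = 8/3 tbsp) × 3/8 × 15 mL/tbsp = 15 mL
mayonnaise: (1 cup + 5 tbsp = 1.3125 cup) × 3/8 × 240 mL/cup ≈ 118 mL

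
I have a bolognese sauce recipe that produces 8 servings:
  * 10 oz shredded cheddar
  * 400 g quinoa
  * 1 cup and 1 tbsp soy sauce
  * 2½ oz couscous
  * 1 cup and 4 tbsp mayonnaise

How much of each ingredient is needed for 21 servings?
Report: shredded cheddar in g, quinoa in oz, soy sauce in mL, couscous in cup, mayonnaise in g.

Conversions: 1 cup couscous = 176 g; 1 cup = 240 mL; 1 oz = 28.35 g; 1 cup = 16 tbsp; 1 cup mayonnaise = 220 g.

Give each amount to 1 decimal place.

Scaling factor: 21/8 = 2.625.
shredded cheddar: 10 oz × 21/8 × 28.35 g/oz ≈ 744.2 g
quinoa: 400 g × 21/8 ÷ 28.35 g/oz ≈ 37.0 oz
soy sauce: (1 cup + 1 tbsp = 1.0625 cup) × 21/8 × 240 mL/cup ≈ 669.4 mL
couscous: 2.5 oz × 21/8 × 28.35 g/oz ÷ 176 g/cup ≈ 1.1 cup
mayonnaise: (1 cup + 4 tbsp = 1.25 cup) × 21/8 × 220 g/cup ≈ 721.9 g

shredded cheddar: 744.2 g; quinoa: 37.0 oz; soy sauce: 669.4 mL; couscous: 1.1 cup; mayonnaise: 721.9 g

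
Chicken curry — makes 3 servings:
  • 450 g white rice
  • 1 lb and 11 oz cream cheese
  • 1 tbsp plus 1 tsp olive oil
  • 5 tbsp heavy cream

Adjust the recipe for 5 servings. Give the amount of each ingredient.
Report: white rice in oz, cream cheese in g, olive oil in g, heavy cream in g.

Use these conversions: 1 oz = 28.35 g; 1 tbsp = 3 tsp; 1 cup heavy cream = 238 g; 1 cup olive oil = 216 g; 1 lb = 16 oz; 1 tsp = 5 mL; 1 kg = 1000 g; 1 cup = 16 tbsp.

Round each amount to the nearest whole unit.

white rice: 26 oz; cream cheese: 1276 g; olive oil: 30 g; heavy cream: 124 g

Scaling factor: 5/3.
white rice: 450 g × 5/3 ÷ 28.35 g/oz ≈ 26 oz
cream cheese: (1 lb + 11 oz = 1.6875 lb) × 5/3 × 16 oz/lb × 28.35 g/oz ≈ 1276 g
olive oil: (1 tbsp + 1 tsp = 4/3 tbsp) × 5/3 ÷ 16 tbsp/cup × 216 g/cup = 30 g
heavy cream: 5 tbsp × 5/3 ÷ 16 tbsp/cup × 238 g/cup ≈ 124 g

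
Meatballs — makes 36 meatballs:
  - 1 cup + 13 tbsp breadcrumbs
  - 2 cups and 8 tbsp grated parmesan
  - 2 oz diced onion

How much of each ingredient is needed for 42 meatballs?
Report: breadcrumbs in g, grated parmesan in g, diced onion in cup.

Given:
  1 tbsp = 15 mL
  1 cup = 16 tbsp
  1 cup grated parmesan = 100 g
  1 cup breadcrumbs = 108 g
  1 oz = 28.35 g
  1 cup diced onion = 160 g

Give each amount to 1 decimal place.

breadcrumbs: 228.4 g; grated parmesan: 291.7 g; diced onion: 0.4 cup

Scaling factor: 42/36 = 7/6.
breadcrumbs: (1 cup + 13 tbsp = 1.8125 cup) × 7/6 × 108 g/cup ≈ 228.4 g
grated parmesan: (2 cup + 8 tbsp = 2.5 cup) × 7/6 × 100 g/cup ≈ 291.7 g
diced onion: 2 oz × 7/6 × 28.35 g/oz ÷ 160 g/cup ≈ 0.4 cup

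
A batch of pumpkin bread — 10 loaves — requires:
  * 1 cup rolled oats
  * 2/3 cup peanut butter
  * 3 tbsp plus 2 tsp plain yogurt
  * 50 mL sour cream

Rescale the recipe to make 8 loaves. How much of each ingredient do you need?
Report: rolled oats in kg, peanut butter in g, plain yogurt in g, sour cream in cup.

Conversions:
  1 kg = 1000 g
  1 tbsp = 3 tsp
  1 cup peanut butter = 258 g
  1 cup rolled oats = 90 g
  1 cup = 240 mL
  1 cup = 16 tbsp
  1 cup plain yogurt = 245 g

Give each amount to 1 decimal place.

Scaling factor: 8/10 = 4/5 = 0.8.
rolled oats: 1 cup × 4/5 × 90 g/cup ÷ 1000 g/kg ≈ 0.1 kg
peanut butter: 2/3 cup × 4/5 × 258 g/cup = 137.6 g
plain yogurt: (3 tbsp + 2 tsp = 11/3 tbsp) × 4/5 ÷ 16 tbsp/cup × 245 g/cup ≈ 44.9 g
sour cream: 50 mL × 4/5 ÷ 240 mL/cup ≈ 0.2 cup

rolled oats: 0.1 kg; peanut butter: 137.6 g; plain yogurt: 44.9 g; sour cream: 0.2 cup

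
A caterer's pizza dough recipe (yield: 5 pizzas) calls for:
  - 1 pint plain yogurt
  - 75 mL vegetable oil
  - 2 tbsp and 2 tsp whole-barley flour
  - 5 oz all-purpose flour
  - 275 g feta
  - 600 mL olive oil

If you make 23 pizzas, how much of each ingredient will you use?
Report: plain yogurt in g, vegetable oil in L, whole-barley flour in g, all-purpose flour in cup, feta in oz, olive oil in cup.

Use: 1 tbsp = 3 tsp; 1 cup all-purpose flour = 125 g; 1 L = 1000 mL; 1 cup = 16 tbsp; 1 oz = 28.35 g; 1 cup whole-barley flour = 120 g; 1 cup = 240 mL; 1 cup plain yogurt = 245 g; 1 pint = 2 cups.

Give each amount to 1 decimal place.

plain yogurt: 2254.0 g; vegetable oil: 0.3 L; whole-barley flour: 92.0 g; all-purpose flour: 5.2 cup; feta: 44.6 oz; olive oil: 11.5 cup

Scaling factor: 23/5 = 4.6.
plain yogurt: 1 pint × 23/5 × 2 cup/pint × 245 g/cup = 2254.0 g
vegetable oil: 75 mL × 23/5 ÷ 1000 mL/L ≈ 0.3 L
whole-barley flour: (2 tbsp + 2 tsp = 8/3 tbsp) × 23/5 ÷ 16 tbsp/cup × 120 g/cup = 92.0 g
all-purpose flour: 5 oz × 23/5 × 28.35 g/oz ÷ 125 g/cup ≈ 5.2 cup
feta: 275 g × 23/5 ÷ 28.35 g/oz ≈ 44.6 oz
olive oil: 600 mL × 23/5 ÷ 240 mL/cup = 11.5 cup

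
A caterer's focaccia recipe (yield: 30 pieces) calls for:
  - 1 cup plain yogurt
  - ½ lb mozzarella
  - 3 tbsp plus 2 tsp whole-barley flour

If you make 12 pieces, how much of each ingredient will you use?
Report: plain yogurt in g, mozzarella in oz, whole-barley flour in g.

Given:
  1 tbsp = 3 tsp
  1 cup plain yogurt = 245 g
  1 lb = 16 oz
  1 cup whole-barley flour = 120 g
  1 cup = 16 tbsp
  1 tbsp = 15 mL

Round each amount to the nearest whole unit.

plain yogurt: 98 g; mozzarella: 3 oz; whole-barley flour: 11 g

Scaling factor: 12/30 = 2/5 = 0.4.
plain yogurt: 1 cup × 2/5 × 245 g/cup = 98 g
mozzarella: 0.5 lb × 2/5 × 16 oz/lb ≈ 3 oz
whole-barley flour: (3 tbsp + 2 tsp = 11/3 tbsp) × 2/5 ÷ 16 tbsp/cup × 120 g/cup = 11 g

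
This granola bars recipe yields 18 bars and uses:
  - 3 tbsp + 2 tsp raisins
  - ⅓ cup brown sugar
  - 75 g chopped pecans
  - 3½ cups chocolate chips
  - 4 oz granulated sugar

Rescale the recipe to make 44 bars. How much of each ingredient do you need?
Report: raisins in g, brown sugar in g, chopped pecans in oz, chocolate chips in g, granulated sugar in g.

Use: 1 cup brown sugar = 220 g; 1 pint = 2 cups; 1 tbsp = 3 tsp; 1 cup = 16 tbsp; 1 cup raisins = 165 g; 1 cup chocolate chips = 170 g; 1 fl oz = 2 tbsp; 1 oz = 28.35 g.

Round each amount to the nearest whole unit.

raisins: 92 g; brown sugar: 179 g; chopped pecans: 6 oz; chocolate chips: 1454 g; granulated sugar: 277 g

Scaling factor: 44/18 = 22/9.
raisins: (3 tbsp + 2 tsp = 11/3 tbsp) × 22/9 ÷ 16 tbsp/cup × 165 g/cup ≈ 92 g
brown sugar: 1/3 cup × 22/9 × 220 g/cup ≈ 179 g
chopped pecans: 75 g × 22/9 ÷ 28.35 g/oz ≈ 6 oz
chocolate chips: 3.5 cup × 22/9 × 170 g/cup ≈ 1454 g
granulated sugar: 4 oz × 22/9 × 28.35 g/oz ≈ 277 g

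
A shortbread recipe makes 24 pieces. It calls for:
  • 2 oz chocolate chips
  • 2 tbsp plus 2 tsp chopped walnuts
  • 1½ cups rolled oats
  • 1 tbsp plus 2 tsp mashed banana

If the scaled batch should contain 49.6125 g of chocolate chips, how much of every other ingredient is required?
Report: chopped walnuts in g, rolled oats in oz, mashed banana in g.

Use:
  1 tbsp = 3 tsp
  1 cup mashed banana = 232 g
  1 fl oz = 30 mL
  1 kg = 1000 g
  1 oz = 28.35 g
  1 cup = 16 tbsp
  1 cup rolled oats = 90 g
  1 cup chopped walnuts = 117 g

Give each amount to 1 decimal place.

The original recipe has 56.7 g of chocolate chips, so the scaling factor is 49.6125 ÷ 56.7 = 7/8 = 0.875.
chopped walnuts: (2 tbsp + 2 tsp = 8/3 tbsp) × 7/8 ÷ 16 tbsp/cup × 117 g/cup ≈ 17.1 g
rolled oats: 1.5 cup × 7/8 × 90 g/cup ÷ 28.35 g/oz ≈ 4.2 oz
mashed banana: (1 tbsp + 2 tsp = 5/3 tbsp) × 7/8 ÷ 16 tbsp/cup × 232 g/cup ≈ 21.1 g

chopped walnuts: 17.1 g; rolled oats: 4.2 oz; mashed banana: 21.1 g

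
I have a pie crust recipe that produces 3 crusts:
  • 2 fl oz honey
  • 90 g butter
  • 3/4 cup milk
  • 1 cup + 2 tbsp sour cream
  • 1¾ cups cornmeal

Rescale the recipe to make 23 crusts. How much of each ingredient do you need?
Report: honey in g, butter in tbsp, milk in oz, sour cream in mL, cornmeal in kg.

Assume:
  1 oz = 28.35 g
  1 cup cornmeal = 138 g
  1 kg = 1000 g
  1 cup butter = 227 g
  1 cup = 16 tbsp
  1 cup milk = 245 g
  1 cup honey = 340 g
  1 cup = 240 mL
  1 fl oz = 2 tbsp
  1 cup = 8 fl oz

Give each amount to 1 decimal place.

honey: 651.7 g; butter: 48.6 tbsp; milk: 49.7 oz; sour cream: 2070.0 mL; cornmeal: 1.9 kg

Scaling factor: 23/3.
honey: 2 fl oz × 23/3 ÷ 8 fl oz/cup × 340 g/cup ≈ 651.7 g
butter: 90 g × 23/3 ÷ 227 g/cup × 16 tbsp/cup ≈ 48.6 tbsp
milk: 0.75 cup × 23/3 × 245 g/cup ÷ 28.35 g/oz ≈ 49.7 oz
sour cream: (1 cup + 2 tbsp = 1.125 cup) × 23/3 × 240 mL/cup = 2070.0 mL
cornmeal: 1.75 cup × 23/3 × 138 g/cup ÷ 1000 g/kg ≈ 1.9 kg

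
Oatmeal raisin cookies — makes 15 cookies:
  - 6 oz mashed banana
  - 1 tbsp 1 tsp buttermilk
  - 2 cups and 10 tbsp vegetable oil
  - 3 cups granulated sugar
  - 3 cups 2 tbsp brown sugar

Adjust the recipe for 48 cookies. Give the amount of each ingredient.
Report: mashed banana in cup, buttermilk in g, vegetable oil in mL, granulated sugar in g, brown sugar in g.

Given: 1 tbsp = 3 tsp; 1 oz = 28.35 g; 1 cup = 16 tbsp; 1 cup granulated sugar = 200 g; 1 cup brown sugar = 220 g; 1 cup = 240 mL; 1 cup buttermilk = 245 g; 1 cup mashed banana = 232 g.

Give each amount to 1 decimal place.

mashed banana: 2.3 cup; buttermilk: 65.3 g; vegetable oil: 2016.0 mL; granulated sugar: 1920.0 g; brown sugar: 2200.0 g

Scaling factor: 48/15 = 16/5 = 3.2.
mashed banana: 6 oz × 16/5 × 28.35 g/oz ÷ 232 g/cup ≈ 2.3 cup
buttermilk: (1 tbsp + 1 tsp = 4/3 tbsp) × 16/5 ÷ 16 tbsp/cup × 245 g/cup ≈ 65.3 g
vegetable oil: (2 cup + 10 tbsp = 2.625 cup) × 16/5 × 240 mL/cup = 2016.0 mL
granulated sugar: 3 cup × 16/5 × 200 g/cup = 1920.0 g
brown sugar: (3 cup + 2 tbsp = 3.125 cup) × 16/5 × 220 g/cup = 2200.0 g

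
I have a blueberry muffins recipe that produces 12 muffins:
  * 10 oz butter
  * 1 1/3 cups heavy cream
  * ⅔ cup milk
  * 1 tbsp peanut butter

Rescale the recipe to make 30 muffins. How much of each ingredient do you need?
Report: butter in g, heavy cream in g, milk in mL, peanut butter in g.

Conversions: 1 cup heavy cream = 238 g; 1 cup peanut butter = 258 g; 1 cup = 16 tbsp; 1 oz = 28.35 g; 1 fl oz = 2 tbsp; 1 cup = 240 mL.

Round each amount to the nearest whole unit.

Scaling factor: 30/12 = 5/2 = 2.5.
butter: 10 oz × 5/2 × 28.35 g/oz ≈ 709 g
heavy cream: 4/3 cup × 5/2 × 238 g/cup ≈ 793 g
milk: 2/3 cup × 5/2 × 240 mL/cup = 400 mL
peanut butter: 1 tbsp × 5/2 ÷ 16 tbsp/cup × 258 g/cup ≈ 40 g

butter: 709 g; heavy cream: 793 g; milk: 400 mL; peanut butter: 40 g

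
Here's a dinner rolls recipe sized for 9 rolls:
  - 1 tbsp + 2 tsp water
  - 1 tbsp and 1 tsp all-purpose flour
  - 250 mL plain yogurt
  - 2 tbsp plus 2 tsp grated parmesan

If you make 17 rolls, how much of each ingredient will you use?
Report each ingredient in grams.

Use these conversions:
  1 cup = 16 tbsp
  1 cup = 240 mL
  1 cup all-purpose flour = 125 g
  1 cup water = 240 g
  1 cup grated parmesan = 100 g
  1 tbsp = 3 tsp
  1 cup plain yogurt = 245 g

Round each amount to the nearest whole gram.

water: 47 g; all-purpose flour: 20 g; plain yogurt: 482 g; grated parmesan: 31 g

Scaling factor: 17/9.
water: (1 tbsp + 2 tsp = 5/3 tbsp) × 17/9 ÷ 16 tbsp/cup × 240 g/cup ≈ 47 g
all-purpose flour: (1 tbsp + 1 tsp = 4/3 tbsp) × 17/9 ÷ 16 tbsp/cup × 125 g/cup ≈ 20 g
plain yogurt: 250 mL × 17/9 ÷ 240 mL/cup × 245 g/cup ≈ 482 g
grated parmesan: (2 tbsp + 2 tsp = 8/3 tbsp) × 17/9 ÷ 16 tbsp/cup × 100 g/cup ≈ 31 g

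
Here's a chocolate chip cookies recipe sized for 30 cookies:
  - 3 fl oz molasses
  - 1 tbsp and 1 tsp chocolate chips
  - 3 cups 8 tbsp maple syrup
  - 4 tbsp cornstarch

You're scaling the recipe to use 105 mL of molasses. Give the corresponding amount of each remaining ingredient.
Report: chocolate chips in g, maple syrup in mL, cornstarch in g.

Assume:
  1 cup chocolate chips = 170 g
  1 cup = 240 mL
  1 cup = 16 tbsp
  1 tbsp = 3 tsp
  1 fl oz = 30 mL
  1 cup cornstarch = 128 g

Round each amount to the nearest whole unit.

The original recipe has 90 mL of molasses, so the scaling factor is 105 ÷ 90 = 7/6.
chocolate chips: (1 tbsp + 1 tsp = 4/3 tbsp) × 7/6 ÷ 16 tbsp/cup × 170 g/cup ≈ 17 g
maple syrup: (3 cup + 8 tbsp = 3.5 cup) × 7/6 × 240 mL/cup = 980 mL
cornstarch: 4 tbsp × 7/6 ÷ 16 tbsp/cup × 128 g/cup ≈ 37 g

chocolate chips: 17 g; maple syrup: 980 mL; cornstarch: 37 g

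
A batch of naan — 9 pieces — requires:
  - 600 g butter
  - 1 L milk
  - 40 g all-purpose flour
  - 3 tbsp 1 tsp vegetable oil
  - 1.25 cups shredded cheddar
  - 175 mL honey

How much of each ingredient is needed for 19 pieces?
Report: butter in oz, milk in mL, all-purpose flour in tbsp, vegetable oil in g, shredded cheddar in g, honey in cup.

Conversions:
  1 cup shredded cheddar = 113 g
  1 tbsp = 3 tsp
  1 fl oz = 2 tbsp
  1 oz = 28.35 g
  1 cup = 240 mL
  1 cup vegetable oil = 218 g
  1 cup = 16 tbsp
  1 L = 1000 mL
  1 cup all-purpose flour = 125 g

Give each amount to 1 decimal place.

Scaling factor: 19/9.
butter: 600 g × 19/9 ÷ 28.35 g/oz ≈ 44.7 oz
milk: 1 L × 19/9 × 1000 mL/L ≈ 2111.1 mL
all-purpose flour: 40 g × 19/9 ÷ 125 g/cup × 16 tbsp/cup ≈ 10.8 tbsp
vegetable oil: (3 tbsp + 1 tsp = 10/3 tbsp) × 19/9 ÷ 16 tbsp/cup × 218 g/cup ≈ 95.9 g
shredded cheddar: 1.25 cup × 19/9 × 113 g/cup ≈ 298.2 g
honey: 175 mL × 19/9 ÷ 240 mL/cup ≈ 1.5 cup

butter: 44.7 oz; milk: 2111.1 mL; all-purpose flour: 10.8 tbsp; vegetable oil: 95.9 g; shredded cheddar: 298.2 g; honey: 1.5 cup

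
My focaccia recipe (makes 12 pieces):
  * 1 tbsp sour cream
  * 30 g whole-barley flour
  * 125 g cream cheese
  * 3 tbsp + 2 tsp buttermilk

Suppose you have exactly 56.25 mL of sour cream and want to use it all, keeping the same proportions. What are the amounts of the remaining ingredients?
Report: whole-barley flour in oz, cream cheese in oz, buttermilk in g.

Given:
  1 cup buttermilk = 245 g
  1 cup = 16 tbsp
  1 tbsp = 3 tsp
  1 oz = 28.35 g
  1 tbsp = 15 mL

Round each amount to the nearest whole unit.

whole-barley flour: 4 oz; cream cheese: 17 oz; buttermilk: 211 g

The original recipe has 15 mL of sour cream, so the scaling factor is 56.25 ÷ 15 = 15/4 = 3.75.
whole-barley flour: 30 g × 15/4 ÷ 28.35 g/oz ≈ 4 oz
cream cheese: 125 g × 15/4 ÷ 28.35 g/oz ≈ 17 oz
buttermilk: (3 tbsp + 2 tsp = 11/3 tbsp) × 15/4 ÷ 16 tbsp/cup × 245 g/cup ≈ 211 g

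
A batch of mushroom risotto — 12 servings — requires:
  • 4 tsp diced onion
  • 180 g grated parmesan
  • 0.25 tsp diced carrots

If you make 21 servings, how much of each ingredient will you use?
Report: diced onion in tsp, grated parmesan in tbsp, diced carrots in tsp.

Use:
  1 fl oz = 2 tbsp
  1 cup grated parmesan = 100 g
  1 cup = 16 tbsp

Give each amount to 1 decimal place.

diced onion: 7.0 tsp; grated parmesan: 50.4 tbsp; diced carrots: 0.4 tsp

Scaling factor: 21/12 = 7/4 = 1.75.
diced onion: 4 tsp × 7/4 = 7.0 tsp
grated parmesan: 180 g × 7/4 ÷ 100 g/cup × 16 tbsp/cup = 50.4 tbsp
diced carrots: 0.25 tsp × 7/4 ≈ 0.4 tsp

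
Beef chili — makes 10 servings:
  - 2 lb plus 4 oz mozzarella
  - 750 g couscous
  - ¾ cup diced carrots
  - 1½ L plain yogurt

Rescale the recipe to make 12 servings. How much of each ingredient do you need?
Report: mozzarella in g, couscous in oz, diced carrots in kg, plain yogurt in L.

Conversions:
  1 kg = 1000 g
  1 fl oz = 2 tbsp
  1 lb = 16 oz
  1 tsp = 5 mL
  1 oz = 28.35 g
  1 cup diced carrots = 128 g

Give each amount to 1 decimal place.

Scaling factor: 12/10 = 6/5 = 1.2.
mozzarella: (2 lb + 4 oz = 2.25 lb) × 6/5 × 16 oz/lb × 28.35 g/oz ≈ 1224.7 g
couscous: 750 g × 6/5 ÷ 28.35 g/oz ≈ 31.7 oz
diced carrots: 0.75 cup × 6/5 × 128 g/cup ÷ 1000 g/kg ≈ 0.1 kg
plain yogurt: 1.5 L × 6/5 = 1.8 L

mozzarella: 1224.7 g; couscous: 31.7 oz; diced carrots: 0.1 kg; plain yogurt: 1.8 L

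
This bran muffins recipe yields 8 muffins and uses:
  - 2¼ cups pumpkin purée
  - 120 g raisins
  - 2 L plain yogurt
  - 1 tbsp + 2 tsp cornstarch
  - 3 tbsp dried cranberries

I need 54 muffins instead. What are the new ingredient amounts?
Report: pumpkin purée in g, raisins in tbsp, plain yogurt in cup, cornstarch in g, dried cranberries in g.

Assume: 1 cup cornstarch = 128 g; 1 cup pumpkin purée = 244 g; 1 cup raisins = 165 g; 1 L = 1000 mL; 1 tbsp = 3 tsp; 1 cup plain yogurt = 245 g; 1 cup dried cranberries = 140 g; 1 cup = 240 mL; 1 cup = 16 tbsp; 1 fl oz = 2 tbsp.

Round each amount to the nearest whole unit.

pumpkin purée: 3706 g; raisins: 79 tbsp; plain yogurt: 56 cup; cornstarch: 90 g; dried cranberries: 177 g

Scaling factor: 54/8 = 27/4 = 6.75.
pumpkin purée: 2.25 cup × 27/4 × 244 g/cup ≈ 3706 g
raisins: 120 g × 27/4 ÷ 165 g/cup × 16 tbsp/cup ≈ 79 tbsp
plain yogurt: 2 L × 27/4 × 1000 mL/L ÷ 240 mL/cup ≈ 56 cup
cornstarch: (1 tbsp + 2 tsp = 5/3 tbsp) × 27/4 ÷ 16 tbsp/cup × 128 g/cup = 90 g
dried cranberries: 3 tbsp × 27/4 ÷ 16 tbsp/cup × 140 g/cup ≈ 177 g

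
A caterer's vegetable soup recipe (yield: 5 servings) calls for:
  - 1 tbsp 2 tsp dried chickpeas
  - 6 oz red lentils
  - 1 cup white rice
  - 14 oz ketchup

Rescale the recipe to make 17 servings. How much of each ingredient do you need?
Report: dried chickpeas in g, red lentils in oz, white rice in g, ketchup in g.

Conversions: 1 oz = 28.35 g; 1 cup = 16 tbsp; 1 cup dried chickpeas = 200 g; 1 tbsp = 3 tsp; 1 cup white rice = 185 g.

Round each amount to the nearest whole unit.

dried chickpeas: 71 g; red lentils: 20 oz; white rice: 629 g; ketchup: 1349 g

Scaling factor: 17/5 = 3.4.
dried chickpeas: (1 tbsp + 2 tsp = 5/3 tbsp) × 17/5 ÷ 16 tbsp/cup × 200 g/cup ≈ 71 g
red lentils: 6 oz × 17/5 ≈ 20 oz
white rice: 1 cup × 17/5 × 185 g/cup = 629 g
ketchup: 14 oz × 17/5 × 28.35 g/oz ≈ 1349 g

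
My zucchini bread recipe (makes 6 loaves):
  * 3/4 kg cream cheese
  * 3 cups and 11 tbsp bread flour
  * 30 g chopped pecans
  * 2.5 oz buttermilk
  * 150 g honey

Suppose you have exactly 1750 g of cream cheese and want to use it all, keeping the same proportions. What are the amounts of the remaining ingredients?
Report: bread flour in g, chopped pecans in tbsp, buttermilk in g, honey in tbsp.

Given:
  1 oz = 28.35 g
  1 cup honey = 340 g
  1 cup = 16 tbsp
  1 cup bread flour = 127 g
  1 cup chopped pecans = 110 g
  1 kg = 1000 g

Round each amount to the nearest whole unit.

The original recipe has 750 g of cream cheese, so the scaling factor is 1750 ÷ 750 = 7/3.
bread flour: (3 cup + 11 tbsp = 3.6875 cup) × 7/3 × 127 g/cup ≈ 1093 g
chopped pecans: 30 g × 7/3 ÷ 110 g/cup × 16 tbsp/cup ≈ 10 tbsp
buttermilk: 2.5 oz × 7/3 × 28.35 g/oz ≈ 165 g
honey: 150 g × 7/3 ÷ 340 g/cup × 16 tbsp/cup ≈ 16 tbsp

bread flour: 1093 g; chopped pecans: 10 tbsp; buttermilk: 165 g; honey: 16 tbsp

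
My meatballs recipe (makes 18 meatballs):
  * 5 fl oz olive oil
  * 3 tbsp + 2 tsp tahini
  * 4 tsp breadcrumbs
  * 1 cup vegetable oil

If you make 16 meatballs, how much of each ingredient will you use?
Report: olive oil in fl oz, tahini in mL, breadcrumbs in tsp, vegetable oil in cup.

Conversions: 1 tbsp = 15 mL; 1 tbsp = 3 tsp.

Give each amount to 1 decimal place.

olive oil: 4.4 fl oz; tahini: 48.9 mL; breadcrumbs: 3.6 tsp; vegetable oil: 0.9 cup

Scaling factor: 16/18 = 8/9.
olive oil: 5 fl oz × 8/9 ≈ 4.4 fl oz
tahini: (3 tbsp + 2 tsp = 11/3 tbsp) × 8/9 × 15 mL/tbsp ≈ 48.9 mL
breadcrumbs: 4 tsp × 8/9 ≈ 3.6 tsp
vegetable oil: 1 cup × 8/9 ≈ 0.9 cup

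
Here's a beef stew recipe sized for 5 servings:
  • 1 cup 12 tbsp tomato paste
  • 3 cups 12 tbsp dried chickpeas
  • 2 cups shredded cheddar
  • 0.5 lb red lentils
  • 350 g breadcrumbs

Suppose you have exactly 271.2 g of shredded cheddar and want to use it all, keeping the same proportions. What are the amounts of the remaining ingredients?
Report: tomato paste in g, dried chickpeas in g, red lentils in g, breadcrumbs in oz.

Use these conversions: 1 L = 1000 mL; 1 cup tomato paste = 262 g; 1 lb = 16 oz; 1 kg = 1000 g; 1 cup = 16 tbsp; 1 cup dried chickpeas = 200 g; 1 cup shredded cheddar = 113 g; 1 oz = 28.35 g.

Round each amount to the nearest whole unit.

The original recipe has 226 g of shredded cheddar, so the scaling factor is 271.2 ÷ 226 = 6/5 = 1.2.
tomato paste: (1 cup + 12 tbsp = 1.75 cup) × 6/5 × 262 g/cup ≈ 550 g
dried chickpeas: (3 cup + 12 tbsp = 3.75 cup) × 6/5 × 200 g/cup = 900 g
red lentils: 0.5 lb × 6/5 × 16 oz/lb × 28.35 g/oz ≈ 272 g
breadcrumbs: 350 g × 6/5 ÷ 28.35 g/oz ≈ 15 oz

tomato paste: 550 g; dried chickpeas: 900 g; red lentils: 272 g; breadcrumbs: 15 oz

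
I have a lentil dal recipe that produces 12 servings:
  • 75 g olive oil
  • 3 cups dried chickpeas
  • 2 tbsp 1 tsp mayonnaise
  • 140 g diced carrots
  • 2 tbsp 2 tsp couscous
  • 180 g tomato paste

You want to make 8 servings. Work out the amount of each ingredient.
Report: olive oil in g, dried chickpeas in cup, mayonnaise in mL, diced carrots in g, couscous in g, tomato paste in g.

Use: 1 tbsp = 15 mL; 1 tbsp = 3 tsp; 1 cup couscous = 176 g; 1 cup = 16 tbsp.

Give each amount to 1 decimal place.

Scaling factor: 8/12 = 2/3.
olive oil: 75 g × 2/3 = 50.0 g
dried chickpeas: 3 cup × 2/3 = 2.0 cup
mayonnaise: (2 tbsp + 1 tsp = 7/3 tbsp) × 2/3 × 15 mL/tbsp ≈ 23.3 mL
diced carrots: 140 g × 2/3 ≈ 93.3 g
couscous: (2 tbsp + 2 tsp = 8/3 tbsp) × 2/3 ÷ 16 tbsp/cup × 176 g/cup ≈ 19.6 g
tomato paste: 180 g × 2/3 = 120.0 g

olive oil: 50.0 g; dried chickpeas: 2.0 cup; mayonnaise: 23.3 mL; diced carrots: 93.3 g; couscous: 19.6 g; tomato paste: 120.0 g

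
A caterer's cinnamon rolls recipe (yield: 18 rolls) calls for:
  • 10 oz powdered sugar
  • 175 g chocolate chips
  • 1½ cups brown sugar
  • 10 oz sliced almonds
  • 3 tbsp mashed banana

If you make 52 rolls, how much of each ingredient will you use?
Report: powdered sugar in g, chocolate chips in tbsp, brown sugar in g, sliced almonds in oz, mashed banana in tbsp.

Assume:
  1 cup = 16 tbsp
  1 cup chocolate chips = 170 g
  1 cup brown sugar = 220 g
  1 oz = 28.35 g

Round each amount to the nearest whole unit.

powdered sugar: 819 g; chocolate chips: 48 tbsp; brown sugar: 953 g; sliced almonds: 29 oz; mashed banana: 9 tbsp

Scaling factor: 52/18 = 26/9.
powdered sugar: 10 oz × 26/9 × 28.35 g/oz = 819 g
chocolate chips: 175 g × 26/9 ÷ 170 g/cup × 16 tbsp/cup ≈ 48 tbsp
brown sugar: 1.5 cup × 26/9 × 220 g/cup ≈ 953 g
sliced almonds: 10 oz × 26/9 ≈ 29 oz
mashed banana: 3 tbsp × 26/9 ≈ 9 tbsp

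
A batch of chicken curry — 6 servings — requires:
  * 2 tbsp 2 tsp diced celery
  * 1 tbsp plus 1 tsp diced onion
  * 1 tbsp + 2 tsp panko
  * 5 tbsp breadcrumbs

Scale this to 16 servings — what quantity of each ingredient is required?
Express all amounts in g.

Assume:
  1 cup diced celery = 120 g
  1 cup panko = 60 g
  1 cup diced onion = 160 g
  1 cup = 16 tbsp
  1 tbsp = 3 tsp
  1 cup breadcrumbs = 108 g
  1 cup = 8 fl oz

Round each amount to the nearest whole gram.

diced celery: 53 g; diced onion: 36 g; panko: 17 g; breadcrumbs: 90 g

Scaling factor: 16/6 = 8/3.
diced celery: (2 tbsp + 2 tsp = 8/3 tbsp) × 8/3 ÷ 16 tbsp/cup × 120 g/cup ≈ 53 g
diced onion: (1 tbsp + 1 tsp = 4/3 tbsp) × 8/3 ÷ 16 tbsp/cup × 160 g/cup ≈ 36 g
panko: (1 tbsp + 2 tsp = 5/3 tbsp) × 8/3 ÷ 16 tbsp/cup × 60 g/cup ≈ 17 g
breadcrumbs: 5 tbsp × 8/3 ÷ 16 tbsp/cup × 108 g/cup = 90 g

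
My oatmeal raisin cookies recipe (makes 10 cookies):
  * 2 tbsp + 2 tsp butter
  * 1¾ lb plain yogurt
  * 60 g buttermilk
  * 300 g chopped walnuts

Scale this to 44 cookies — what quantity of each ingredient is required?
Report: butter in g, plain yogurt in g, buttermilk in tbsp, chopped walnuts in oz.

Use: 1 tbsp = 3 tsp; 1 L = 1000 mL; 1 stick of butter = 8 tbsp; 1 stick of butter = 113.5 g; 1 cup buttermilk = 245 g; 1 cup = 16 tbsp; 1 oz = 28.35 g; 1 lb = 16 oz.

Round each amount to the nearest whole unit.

Scaling factor: 44/10 = 22/5 = 4.4.
butter: (2 tbsp + 2 tsp = 8/3 tbsp) × 22/5 ÷ 8 tbsp/stick × 113.5 g/stick ≈ 166 g
plain yogurt: 1.75 lb × 22/5 × 16 oz/lb × 28.35 g/oz ≈ 3493 g
buttermilk: 60 g × 22/5 ÷ 245 g/cup × 16 tbsp/cup ≈ 17 tbsp
chopped walnuts: 300 g × 22/5 ÷ 28.35 g/oz ≈ 47 oz

butter: 166 g; plain yogurt: 3493 g; buttermilk: 17 tbsp; chopped walnuts: 47 oz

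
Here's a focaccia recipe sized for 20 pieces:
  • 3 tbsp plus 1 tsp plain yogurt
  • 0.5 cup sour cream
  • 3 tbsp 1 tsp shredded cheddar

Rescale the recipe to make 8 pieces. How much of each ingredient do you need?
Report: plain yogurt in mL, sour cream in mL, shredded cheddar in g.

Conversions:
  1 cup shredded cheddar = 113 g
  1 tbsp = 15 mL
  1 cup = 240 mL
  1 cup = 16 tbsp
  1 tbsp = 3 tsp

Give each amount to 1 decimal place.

Scaling factor: 8/20 = 2/5 = 0.4.
plain yogurt: (3 tbsp + 1 tsp = 10/3 tbsp) × 2/5 × 15 mL/tbsp = 20.0 mL
sour cream: 0.5 cup × 2/5 × 240 mL/cup = 48.0 mL
shredded cheddar: (3 tbsp + 1 tsp = 10/3 tbsp) × 2/5 ÷ 16 tbsp/cup × 113 g/cup ≈ 9.4 g

plain yogurt: 20.0 mL; sour cream: 48.0 mL; shredded cheddar: 9.4 g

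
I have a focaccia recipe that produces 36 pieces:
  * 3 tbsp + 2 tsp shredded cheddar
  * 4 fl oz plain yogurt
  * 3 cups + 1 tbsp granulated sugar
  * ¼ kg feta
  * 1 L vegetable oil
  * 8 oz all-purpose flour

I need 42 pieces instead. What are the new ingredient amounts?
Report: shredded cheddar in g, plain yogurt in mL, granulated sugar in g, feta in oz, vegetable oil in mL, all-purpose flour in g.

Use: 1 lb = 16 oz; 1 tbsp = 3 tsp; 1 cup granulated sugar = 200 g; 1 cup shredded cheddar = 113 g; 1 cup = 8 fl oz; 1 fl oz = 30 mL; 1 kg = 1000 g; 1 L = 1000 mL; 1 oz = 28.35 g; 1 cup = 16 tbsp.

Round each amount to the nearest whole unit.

Scaling factor: 42/36 = 7/6.
shredded cheddar: (3 tbsp + 2 tsp = 11/3 tbsp) × 7/6 ÷ 16 tbsp/cup × 113 g/cup ≈ 30 g
plain yogurt: 4 fl oz × 7/6 × 30 mL/fl oz = 140 mL
granulated sugar: (3 cup + 1 tbsp = 3.0625 cup) × 7/6 × 200 g/cup ≈ 715 g
feta: 0.25 kg × 7/6 × 1000 g/kg ÷ 28.35 g/oz ≈ 10 oz
vegetable oil: 1 L × 7/6 × 1000 mL/L ≈ 1167 mL
all-purpose flour: 8 oz × 7/6 × 28.35 g/oz ≈ 265 g

shredded cheddar: 30 g; plain yogurt: 140 mL; granulated sugar: 715 g; feta: 10 oz; vegetable oil: 1167 mL; all-purpose flour: 265 g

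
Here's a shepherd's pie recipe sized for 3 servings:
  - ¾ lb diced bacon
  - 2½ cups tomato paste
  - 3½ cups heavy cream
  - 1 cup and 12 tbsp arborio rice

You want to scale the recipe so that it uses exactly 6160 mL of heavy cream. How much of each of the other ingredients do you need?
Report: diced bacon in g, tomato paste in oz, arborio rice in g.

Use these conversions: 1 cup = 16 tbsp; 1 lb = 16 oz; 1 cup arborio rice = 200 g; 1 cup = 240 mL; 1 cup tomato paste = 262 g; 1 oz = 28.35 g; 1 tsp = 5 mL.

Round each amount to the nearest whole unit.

diced bacon: 2495 g; tomato paste: 169 oz; arborio rice: 2567 g

The original recipe has 840 mL of heavy cream, so the scaling factor is 6160 ÷ 840 = 22/3.
diced bacon: 0.75 lb × 22/3 × 16 oz/lb × 28.35 g/oz ≈ 2495 g
tomato paste: 2.5 cup × 22/3 × 262 g/cup ÷ 28.35 g/oz ≈ 169 oz
arborio rice: (1 cup + 12 tbsp = 1.75 cup) × 22/3 × 200 g/cup ≈ 2567 g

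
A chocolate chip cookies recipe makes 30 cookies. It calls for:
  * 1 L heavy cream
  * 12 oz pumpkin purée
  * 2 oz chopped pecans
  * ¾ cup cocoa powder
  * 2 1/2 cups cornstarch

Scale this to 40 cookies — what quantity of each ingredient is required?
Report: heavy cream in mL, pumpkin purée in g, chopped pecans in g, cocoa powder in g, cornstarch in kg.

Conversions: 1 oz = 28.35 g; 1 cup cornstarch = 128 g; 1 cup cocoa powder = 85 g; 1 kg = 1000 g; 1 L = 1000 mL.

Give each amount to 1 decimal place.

heavy cream: 1333.3 mL; pumpkin purée: 453.6 g; chopped pecans: 75.6 g; cocoa powder: 85.0 g; cornstarch: 0.4 kg

Scaling factor: 40/30 = 4/3.
heavy cream: 1 L × 4/3 × 1000 mL/L ≈ 1333.3 mL
pumpkin purée: 12 oz × 4/3 × 28.35 g/oz = 453.6 g
chopped pecans: 2 oz × 4/3 × 28.35 g/oz = 75.6 g
cocoa powder: 0.75 cup × 4/3 × 85 g/cup = 85.0 g
cornstarch: 2.5 cup × 4/3 × 128 g/cup ÷ 1000 g/kg ≈ 0.4 kg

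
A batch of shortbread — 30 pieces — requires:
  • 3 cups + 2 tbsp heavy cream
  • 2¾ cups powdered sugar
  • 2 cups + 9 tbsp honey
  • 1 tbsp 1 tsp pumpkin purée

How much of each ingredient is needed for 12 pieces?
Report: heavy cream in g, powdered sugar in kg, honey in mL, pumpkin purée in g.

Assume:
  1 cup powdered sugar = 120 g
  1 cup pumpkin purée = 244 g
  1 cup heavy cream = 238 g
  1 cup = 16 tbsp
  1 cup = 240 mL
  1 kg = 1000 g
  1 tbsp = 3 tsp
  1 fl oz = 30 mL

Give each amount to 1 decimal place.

heavy cream: 297.5 g; powdered sugar: 0.1 kg; honey: 246.0 mL; pumpkin purée: 8.1 g

Scaling factor: 12/30 = 2/5 = 0.4.
heavy cream: (3 cup + 2 tbsp = 3.125 cup) × 2/5 × 238 g/cup = 297.5 g
powdered sugar: 2.75 cup × 2/5 × 120 g/cup ÷ 1000 g/kg ≈ 0.1 kg
honey: (2 cup + 9 tbsp = 2.5625 cup) × 2/5 × 240 mL/cup = 246.0 mL
pumpkin purée: (1 tbsp + 1 tsp = 4/3 tbsp) × 2/5 ÷ 16 tbsp/cup × 244 g/cup ≈ 8.1 g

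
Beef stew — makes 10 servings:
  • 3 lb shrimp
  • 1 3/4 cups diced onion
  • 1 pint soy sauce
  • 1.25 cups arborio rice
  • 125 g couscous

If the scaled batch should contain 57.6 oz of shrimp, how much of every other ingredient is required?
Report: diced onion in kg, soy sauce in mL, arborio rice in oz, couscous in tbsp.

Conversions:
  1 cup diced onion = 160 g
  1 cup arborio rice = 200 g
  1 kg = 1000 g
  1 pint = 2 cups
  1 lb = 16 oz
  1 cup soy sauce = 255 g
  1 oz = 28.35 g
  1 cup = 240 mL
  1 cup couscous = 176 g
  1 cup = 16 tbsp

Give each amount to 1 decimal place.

The original recipe has 48 oz of shrimp, so the scaling factor is 57.6 ÷ 48 = 6/5 = 1.2.
diced onion: 1.75 cup × 6/5 × 160 g/cup ÷ 1000 g/kg ≈ 0.3 kg
soy sauce: 1 pint × 6/5 × 2 cup/pint × 240 mL/cup = 576.0 mL
arborio rice: 1.25 cup × 6/5 × 200 g/cup ÷ 28.35 g/oz ≈ 10.6 oz
couscous: 125 g × 6/5 ÷ 176 g/cup × 16 tbsp/cup ≈ 13.6 tbsp

diced onion: 0.3 kg; soy sauce: 576.0 mL; arborio rice: 10.6 oz; couscous: 13.6 tbsp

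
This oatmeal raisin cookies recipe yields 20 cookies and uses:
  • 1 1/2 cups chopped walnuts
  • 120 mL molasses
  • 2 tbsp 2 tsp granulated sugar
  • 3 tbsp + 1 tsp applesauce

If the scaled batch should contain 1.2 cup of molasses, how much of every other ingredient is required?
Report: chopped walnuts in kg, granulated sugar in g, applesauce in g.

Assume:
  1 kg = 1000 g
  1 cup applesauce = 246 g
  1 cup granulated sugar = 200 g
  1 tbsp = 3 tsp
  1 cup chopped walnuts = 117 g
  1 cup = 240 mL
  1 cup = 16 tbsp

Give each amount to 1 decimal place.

The original recipe has 0.5 cup of molasses, so the scaling factor is 1.2 ÷ 0.5 = 12/5 = 2.4.
chopped walnuts: 1.5 cup × 12/5 × 117 g/cup ÷ 1000 g/kg ≈ 0.4 kg
granulated sugar: (2 tbsp + 2 tsp = 8/3 tbsp) × 12/5 ÷ 16 tbsp/cup × 200 g/cup = 80.0 g
applesauce: (3 tbsp + 1 tsp = 10/3 tbsp) × 12/5 ÷ 16 tbsp/cup × 246 g/cup = 123.0 g

chopped walnuts: 0.4 kg; granulated sugar: 80.0 g; applesauce: 123.0 g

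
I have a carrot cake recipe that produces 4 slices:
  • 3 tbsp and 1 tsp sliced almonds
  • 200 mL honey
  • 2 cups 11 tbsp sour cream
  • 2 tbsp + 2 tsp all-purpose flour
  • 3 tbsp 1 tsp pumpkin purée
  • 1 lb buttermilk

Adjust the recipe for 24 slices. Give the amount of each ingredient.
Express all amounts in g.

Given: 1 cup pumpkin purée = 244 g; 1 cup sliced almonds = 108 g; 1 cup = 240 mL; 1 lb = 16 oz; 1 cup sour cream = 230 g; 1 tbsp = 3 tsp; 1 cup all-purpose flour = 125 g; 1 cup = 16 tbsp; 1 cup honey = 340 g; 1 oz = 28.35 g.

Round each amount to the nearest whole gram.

Scaling factor: 24/4 = 6.
sliced almonds: (3 tbsp + 1 tsp = 10/3 tbsp) × 6 ÷ 16 tbsp/cup × 108 g/cup = 135 g
honey: 200 mL × 6 ÷ 240 mL/cup × 340 g/cup = 1700 g
sour cream: (2 cup + 11 tbsp = 2.6875 cup) × 6 × 230 g/cup ≈ 3709 g
all-purpose flour: (2 tbsp + 2 tsp = 8/3 tbsp) × 6 ÷ 16 tbsp/cup × 125 g/cup = 125 g
pumpkin purée: (3 tbsp + 1 tsp = 10/3 tbsp) × 6 ÷ 16 tbsp/cup × 244 g/cup = 305 g
buttermilk: 1 lb × 6 × 16 oz/lb × 28.35 g/oz ≈ 2722 g

sliced almonds: 135 g; honey: 1700 g; sour cream: 3709 g; all-purpose flour: 125 g; pumpkin purée: 305 g; buttermilk: 2722 g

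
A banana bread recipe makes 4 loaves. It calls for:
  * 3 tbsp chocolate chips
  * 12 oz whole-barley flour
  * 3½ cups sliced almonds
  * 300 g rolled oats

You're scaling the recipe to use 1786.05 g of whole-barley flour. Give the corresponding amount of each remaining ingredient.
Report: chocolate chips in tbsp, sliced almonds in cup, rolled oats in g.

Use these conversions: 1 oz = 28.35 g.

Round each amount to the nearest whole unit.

chocolate chips: 16 tbsp; sliced almonds: 18 cup; rolled oats: 1575 g

The original recipe has 340.2 g of whole-barley flour, so the scaling factor is 1786.05 ÷ 340.2 = 21/4 = 5.25.
chocolate chips: 3 tbsp × 21/4 ≈ 16 tbsp
sliced almonds: 3.5 cup × 21/4 ≈ 18 cup
rolled oats: 300 g × 21/4 = 1575 g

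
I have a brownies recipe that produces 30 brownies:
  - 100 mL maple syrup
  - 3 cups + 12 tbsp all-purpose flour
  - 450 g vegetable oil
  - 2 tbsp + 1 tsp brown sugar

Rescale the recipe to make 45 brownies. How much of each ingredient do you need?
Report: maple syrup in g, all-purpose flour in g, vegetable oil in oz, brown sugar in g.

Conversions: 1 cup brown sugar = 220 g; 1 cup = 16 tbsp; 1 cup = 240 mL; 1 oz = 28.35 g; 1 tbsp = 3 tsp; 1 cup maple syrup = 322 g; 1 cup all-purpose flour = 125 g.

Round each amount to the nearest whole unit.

maple syrup: 201 g; all-purpose flour: 703 g; vegetable oil: 24 oz; brown sugar: 48 g

Scaling factor: 45/30 = 3/2 = 1.5.
maple syrup: 100 mL × 3/2 ÷ 240 mL/cup × 322 g/cup ≈ 201 g
all-purpose flour: (3 cup + 12 tbsp = 3.75 cup) × 3/2 × 125 g/cup ≈ 703 g
vegetable oil: 450 g × 3/2 ÷ 28.35 g/oz ≈ 24 oz
brown sugar: (2 tbsp + 1 tsp = 7/3 tbsp) × 3/2 ÷ 16 tbsp/cup × 220 g/cup ≈ 48 g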